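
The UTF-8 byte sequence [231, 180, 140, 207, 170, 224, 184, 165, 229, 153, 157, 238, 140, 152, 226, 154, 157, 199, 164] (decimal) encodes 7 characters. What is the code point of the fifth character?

U+E318

Offset 0: leading byte 0xE7 = 11100111 → 3-byte char #1 = E7 B4 8C.
Offset 3: leading byte 0xCF = 11001111 → 2-byte char #2 = CF AA.
Offset 5: leading byte 0xE0 = 11100000 → 3-byte char #3 = E0 B8 A5.
Offset 8: leading byte 0xE5 = 11100101 → 3-byte char #4 = E5 99 9D.
Offset 11: leading byte 0xEE = 11101110 → 3-byte char #5 = EE 8C 98.
Leading byte 0xEE = 11101110 matches 1110xxxx → 3-byte sequence.
Byte 1: 0xEE = 11101110, payload 1110 (4 bits).
Byte 2: 0x8C = 10001100 (10xxxxxx ✓), payload 001100.
Byte 3: 0x98 = 10011000 (10xxxxxx ✓), payload 011000.
Concatenate: 1110001100011000 = 0xE318 (16 bits → U+E318).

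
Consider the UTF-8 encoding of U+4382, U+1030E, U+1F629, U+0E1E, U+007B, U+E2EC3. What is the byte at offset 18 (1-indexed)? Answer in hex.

1-indexed offset 18 is 0-indexed offset 17.
U+4382 → 3-byte form E4 8E 82 at offsets 0–2.
U+1030E → 4-byte form F0 90 8C 8E at offsets 3–6.
U+1F629 → 4-byte form F0 9F 98 A9 at offsets 7–10.
U+0E1E → 3-byte form E0 B8 9E at offsets 11–13.
U+007B → 1-byte form 7B at offsets 14–14.
U+E2EC3 → 4-byte form F3 A2 BB 83 at offsets 15–18.
Offset 17 falls in char 6's range; it's byte 3 of F3 A2 BB 83 = 0xBB.

0xBB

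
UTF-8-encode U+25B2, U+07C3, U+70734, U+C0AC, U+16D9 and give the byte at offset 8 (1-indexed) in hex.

1-indexed offset 8 is 0-indexed offset 7.
U+25B2 → 3-byte form E2 96 B2 at offsets 0–2.
U+07C3 → 2-byte form DF 83 at offsets 3–4.
U+70734 → 4-byte form F1 B0 9C B4 at offsets 5–8.
Offset 7 falls in char 3's range; it's byte 3 of F1 B0 9C B4 = 0x9C.

0x9C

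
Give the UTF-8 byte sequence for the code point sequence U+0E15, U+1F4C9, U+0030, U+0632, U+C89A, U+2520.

E0 B8 95 F0 9F 93 89 30 D8 B2 EC A2 9A E2 94 A0

U+0E15: 3-byte form → E0 B8 95.
U+1F4C9: 4-byte form → F0 9F 93 89.
U+0030: 1-byte form → 30.
U+0632: 2-byte form → D8 B2.
U+C89A: 3-byte form → EC A2 9A.
U+2520: 3-byte form → E2 94 A0.
Concatenated (16 bytes): E0 B8 95 F0 9F 93 89 30 D8 B2 EC A2 9A E2 94 A0.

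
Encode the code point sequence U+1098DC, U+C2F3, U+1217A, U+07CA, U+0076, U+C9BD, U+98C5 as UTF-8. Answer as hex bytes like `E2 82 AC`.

U+1098DC: 4-byte form → F4 89 A3 9C.
U+C2F3: 3-byte form → EC 8B B3.
U+1217A: 4-byte form → F0 92 85 BA.
U+07CA: 2-byte form → DF 8A.
U+0076: 1-byte form → 76.
U+C9BD: 3-byte form → EC A6 BD.
U+98C5: 3-byte form → E9 A3 85.
Concatenated (20 bytes): F4 89 A3 9C EC 8B B3 F0 92 85 BA DF 8A 76 EC A6 BD E9 A3 85.

F4 89 A3 9C EC 8B B3 F0 92 85 BA DF 8A 76 EC A6 BD E9 A3 85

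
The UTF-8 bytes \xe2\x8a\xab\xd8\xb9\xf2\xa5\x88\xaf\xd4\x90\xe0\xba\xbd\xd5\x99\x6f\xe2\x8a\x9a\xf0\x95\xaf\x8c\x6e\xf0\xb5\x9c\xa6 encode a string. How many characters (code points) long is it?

11

Byte at offset 0: 0xE2 = 11100010 → 3-byte char (#1). Advance 3.
Byte at offset 3: 0xD8 = 11011000 → 2-byte char (#2). Advance 2.
Byte at offset 5: 0xF2 = 11110010 → 4-byte char (#3). Advance 4.
Byte at offset 9: 0xD4 = 11010100 → 2-byte char (#4). Advance 2.
Byte at offset 11: 0xE0 = 11100000 → 3-byte char (#5). Advance 3.
Byte at offset 14: 0xD5 = 11010101 → 2-byte char (#6). Advance 2.
Byte at offset 16: 0x6F = 01101111 → 1-byte char (#7). Advance 1.
Byte at offset 17: 0xE2 = 11100010 → 3-byte char (#8). Advance 3.
Byte at offset 20: 0xF0 = 11110000 → 4-byte char (#9). Advance 4.
Byte at offset 24: 0x6E = 01101110 → 1-byte char (#10). Advance 1.
Byte at offset 25: 0xF0 = 11110000 → 4-byte char (#11). Advance 4.
Reached end at offset 29 after 11 code points.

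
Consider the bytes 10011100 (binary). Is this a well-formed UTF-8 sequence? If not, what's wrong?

Byte 0x9C = 10011100 has the form 10xxxxxx — a continuation byte — but there is no preceding leading byte.

invalid (continuation byte with no leading byte)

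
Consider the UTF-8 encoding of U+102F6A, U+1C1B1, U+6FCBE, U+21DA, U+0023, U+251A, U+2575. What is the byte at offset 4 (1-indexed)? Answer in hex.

1-indexed offset 4 is 0-indexed offset 3.
U+102F6A → 4-byte form F4 82 BD AA at offsets 0–3.
Offset 3 falls in char 1's range; it's byte 4 of F4 82 BD AA = 0xAA.

0xAA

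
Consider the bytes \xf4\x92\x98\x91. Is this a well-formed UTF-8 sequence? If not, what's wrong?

Leading byte 0xF4 = 11110100 → 4-byte form.
Payload = 0x112611, which exceeds U+10FFFF, the maximum Unicode code point. (Leading bytes F5–FF, or F4 followed by ≥ 0x90, are invalid.)

invalid (encodes a value above U+10FFFF)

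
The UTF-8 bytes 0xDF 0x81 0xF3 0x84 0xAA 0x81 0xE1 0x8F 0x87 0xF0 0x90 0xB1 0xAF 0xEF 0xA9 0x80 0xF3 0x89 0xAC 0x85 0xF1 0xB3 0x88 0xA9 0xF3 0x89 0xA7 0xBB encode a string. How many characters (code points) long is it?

8

Byte at offset 0: 0xDF = 11011111 → 2-byte char (#1). Advance 2.
Byte at offset 2: 0xF3 = 11110011 → 4-byte char (#2). Advance 4.
Byte at offset 6: 0xE1 = 11100001 → 3-byte char (#3). Advance 3.
Byte at offset 9: 0xF0 = 11110000 → 4-byte char (#4). Advance 4.
Byte at offset 13: 0xEF = 11101111 → 3-byte char (#5). Advance 3.
Byte at offset 16: 0xF3 = 11110011 → 4-byte char (#6). Advance 4.
Byte at offset 20: 0xF1 = 11110001 → 4-byte char (#7). Advance 4.
Byte at offset 24: 0xF3 = 11110011 → 4-byte char (#8). Advance 4.
Reached end at offset 28 after 8 code points.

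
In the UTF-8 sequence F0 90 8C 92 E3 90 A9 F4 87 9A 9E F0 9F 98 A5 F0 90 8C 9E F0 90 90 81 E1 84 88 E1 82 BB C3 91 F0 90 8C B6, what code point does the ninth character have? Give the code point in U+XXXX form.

Offset 0: leading byte 0xF0 = 11110000 → 4-byte char #1 = F0 90 8C 92.
Offset 4: leading byte 0xE3 = 11100011 → 3-byte char #2 = E3 90 A9.
Offset 7: leading byte 0xF4 = 11110100 → 4-byte char #3 = F4 87 9A 9E.
Offset 11: leading byte 0xF0 = 11110000 → 4-byte char #4 = F0 9F 98 A5.
Offset 15: leading byte 0xF0 = 11110000 → 4-byte char #5 = F0 90 8C 9E.
Offset 19: leading byte 0xF0 = 11110000 → 4-byte char #6 = F0 90 90 81.
Offset 23: leading byte 0xE1 = 11100001 → 3-byte char #7 = E1 84 88.
Offset 26: leading byte 0xE1 = 11100001 → 3-byte char #8 = E1 82 BB.
Offset 29: leading byte 0xC3 = 11000011 → 2-byte char #9 = C3 91.
Leading byte 0xC3 = 11000011 matches 110xxxxx → 2-byte sequence.
Byte 1: 0xC3 = 11000011, payload 00011 (5 bits).
Byte 2: 0x91 = 10010001 (10xxxxxx ✓), payload 010001.
Concatenate: 00011010001 = 0xD1 (11 bits → U+00D1).

U+00D1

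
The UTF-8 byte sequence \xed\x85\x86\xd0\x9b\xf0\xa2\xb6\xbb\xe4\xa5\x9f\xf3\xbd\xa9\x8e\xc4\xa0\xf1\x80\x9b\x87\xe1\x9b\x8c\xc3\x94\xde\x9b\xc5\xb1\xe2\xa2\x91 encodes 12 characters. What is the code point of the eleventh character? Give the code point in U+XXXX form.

U+0171

Offset 0: leading byte 0xED = 11101101 → 3-byte char #1 = ED 85 86.
Offset 3: leading byte 0xD0 = 11010000 → 2-byte char #2 = D0 9B.
Offset 5: leading byte 0xF0 = 11110000 → 4-byte char #3 = F0 A2 B6 BB.
Offset 9: leading byte 0xE4 = 11100100 → 3-byte char #4 = E4 A5 9F.
Offset 12: leading byte 0xF3 = 11110011 → 4-byte char #5 = F3 BD A9 8E.
Offset 16: leading byte 0xC4 = 11000100 → 2-byte char #6 = C4 A0.
Offset 18: leading byte 0xF1 = 11110001 → 4-byte char #7 = F1 80 9B 87.
Offset 22: leading byte 0xE1 = 11100001 → 3-byte char #8 = E1 9B 8C.
Offset 25: leading byte 0xC3 = 11000011 → 2-byte char #9 = C3 94.
Offset 27: leading byte 0xDE = 11011110 → 2-byte char #10 = DE 9B.
Offset 29: leading byte 0xC5 = 11000101 → 2-byte char #11 = C5 B1.
Leading byte 0xC5 = 11000101 matches 110xxxxx → 2-byte sequence.
Byte 1: 0xC5 = 11000101, payload 00101 (5 bits).
Byte 2: 0xB1 = 10110001 (10xxxxxx ✓), payload 110001.
Concatenate: 00101110001 = 0x171 (11 bits → U+0171).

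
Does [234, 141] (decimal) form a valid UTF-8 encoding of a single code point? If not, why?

invalid (sequence truncated)

Leading byte 0xEA = 11101010 → 3-byte form, but only 2 bytes are present.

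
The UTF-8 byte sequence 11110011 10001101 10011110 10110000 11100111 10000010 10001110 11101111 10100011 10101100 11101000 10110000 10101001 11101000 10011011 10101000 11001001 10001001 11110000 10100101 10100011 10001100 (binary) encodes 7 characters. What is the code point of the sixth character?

U+0249

Offset 0: leading byte 0xF3 = 11110011 → 4-byte char #1 = F3 8D 9E B0.
Offset 4: leading byte 0xE7 = 11100111 → 3-byte char #2 = E7 82 8E.
Offset 7: leading byte 0xEF = 11101111 → 3-byte char #3 = EF A3 AC.
Offset 10: leading byte 0xE8 = 11101000 → 3-byte char #4 = E8 B0 A9.
Offset 13: leading byte 0xE8 = 11101000 → 3-byte char #5 = E8 9B A8.
Offset 16: leading byte 0xC9 = 11001001 → 2-byte char #6 = C9 89.
Leading byte 0xC9 = 11001001 matches 110xxxxx → 2-byte sequence.
Byte 1: 0xC9 = 11001001, payload 01001 (5 bits).
Byte 2: 0x89 = 10001001 (10xxxxxx ✓), payload 001001.
Concatenate: 01001001001 = 0x249 (11 bits → U+0249).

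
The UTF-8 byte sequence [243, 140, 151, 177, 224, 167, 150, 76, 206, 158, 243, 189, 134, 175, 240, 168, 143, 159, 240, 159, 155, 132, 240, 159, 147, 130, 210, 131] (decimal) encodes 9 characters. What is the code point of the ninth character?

U+0483

Offset 0: leading byte 0xF3 = 11110011 → 4-byte char #1 = F3 8C 97 B1.
Offset 4: leading byte 0xE0 = 11100000 → 3-byte char #2 = E0 A7 96.
Offset 7: leading byte 0x4C = 01001100 → 1-byte char #3 = 4C.
Offset 8: leading byte 0xCE = 11001110 → 2-byte char #4 = CE 9E.
Offset 10: leading byte 0xF3 = 11110011 → 4-byte char #5 = F3 BD 86 AF.
Offset 14: leading byte 0xF0 = 11110000 → 4-byte char #6 = F0 A8 8F 9F.
Offset 18: leading byte 0xF0 = 11110000 → 4-byte char #7 = F0 9F 9B 84.
Offset 22: leading byte 0xF0 = 11110000 → 4-byte char #8 = F0 9F 93 82.
Offset 26: leading byte 0xD2 = 11010010 → 2-byte char #9 = D2 83.
Leading byte 0xD2 = 11010010 matches 110xxxxx → 2-byte sequence.
Byte 1: 0xD2 = 11010010, payload 10010 (5 bits).
Byte 2: 0x83 = 10000011 (10xxxxxx ✓), payload 000011.
Concatenate: 10010000011 = 0x483 (11 bits → U+0483).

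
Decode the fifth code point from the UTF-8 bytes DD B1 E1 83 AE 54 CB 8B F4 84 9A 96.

Offset 0: leading byte 0xDD = 11011101 → 2-byte char #1 = DD B1.
Offset 2: leading byte 0xE1 = 11100001 → 3-byte char #2 = E1 83 AE.
Offset 5: leading byte 0x54 = 01010100 → 1-byte char #3 = 54.
Offset 6: leading byte 0xCB = 11001011 → 2-byte char #4 = CB 8B.
Offset 8: leading byte 0xF4 = 11110100 → 4-byte char #5 = F4 84 9A 96.
Leading byte 0xF4 = 11110100 matches 11110xxx → 4-byte sequence.
Byte 1: 0xF4 = 11110100, payload 100 (3 bits).
Byte 2: 0x84 = 10000100 (10xxxxxx ✓), payload 000100.
Byte 3: 0x9A = 10011010 (10xxxxxx ✓), payload 011010.
Byte 4: 0x96 = 10010110 (10xxxxxx ✓), payload 010110.
Concatenate: 100000100011010010110 = 0x104696 (21 bits → U+104696).

U+104696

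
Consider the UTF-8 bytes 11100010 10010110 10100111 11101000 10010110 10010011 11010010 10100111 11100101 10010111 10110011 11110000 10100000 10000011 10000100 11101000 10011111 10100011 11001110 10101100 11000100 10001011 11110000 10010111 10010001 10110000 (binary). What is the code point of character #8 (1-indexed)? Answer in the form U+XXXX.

Offset 0: leading byte 0xE2 = 11100010 → 3-byte char #1 = E2 96 A7.
Offset 3: leading byte 0xE8 = 11101000 → 3-byte char #2 = E8 96 93.
Offset 6: leading byte 0xD2 = 11010010 → 2-byte char #3 = D2 A7.
Offset 8: leading byte 0xE5 = 11100101 → 3-byte char #4 = E5 97 B3.
Offset 11: leading byte 0xF0 = 11110000 → 4-byte char #5 = F0 A0 83 84.
Offset 15: leading byte 0xE8 = 11101000 → 3-byte char #6 = E8 9F A3.
Offset 18: leading byte 0xCE = 11001110 → 2-byte char #7 = CE AC.
Offset 20: leading byte 0xC4 = 11000100 → 2-byte char #8 = C4 8B.
Leading byte 0xC4 = 11000100 matches 110xxxxx → 2-byte sequence.
Byte 1: 0xC4 = 11000100, payload 00100 (5 bits).
Byte 2: 0x8B = 10001011 (10xxxxxx ✓), payload 001011.
Concatenate: 00100001011 = 0x10B (11 bits → U+010B).

U+010B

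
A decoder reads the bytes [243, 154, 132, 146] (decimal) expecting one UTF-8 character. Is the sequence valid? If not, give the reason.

valid

Leading byte 0xF3 = 11110011 → 4-byte form.
Continuation bytes 0x9A=10011010, 0x84=10000100, 0x92=10010010 all match 10xxxxxx.
Decoded value 0xDA112 is ≥ 0x10000 (shortest form) and not a surrogate.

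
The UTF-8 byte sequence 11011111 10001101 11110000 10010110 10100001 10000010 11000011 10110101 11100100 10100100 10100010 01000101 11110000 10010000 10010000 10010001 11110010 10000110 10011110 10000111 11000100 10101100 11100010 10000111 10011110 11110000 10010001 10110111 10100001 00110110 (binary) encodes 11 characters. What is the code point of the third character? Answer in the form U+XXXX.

U+00F5

Offset 0: leading byte 0xDF = 11011111 → 2-byte char #1 = DF 8D.
Offset 2: leading byte 0xF0 = 11110000 → 4-byte char #2 = F0 96 A1 82.
Offset 6: leading byte 0xC3 = 11000011 → 2-byte char #3 = C3 B5.
Leading byte 0xC3 = 11000011 matches 110xxxxx → 2-byte sequence.
Byte 1: 0xC3 = 11000011, payload 00011 (5 bits).
Byte 2: 0xB5 = 10110101 (10xxxxxx ✓), payload 110101.
Concatenate: 00011110101 = 0xF5 (11 bits → U+00F5).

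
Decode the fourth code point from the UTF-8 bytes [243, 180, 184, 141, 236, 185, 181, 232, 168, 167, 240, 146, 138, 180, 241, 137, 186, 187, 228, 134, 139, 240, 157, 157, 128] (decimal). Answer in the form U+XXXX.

U+122B4

Offset 0: leading byte 0xF3 = 11110011 → 4-byte char #1 = F3 B4 B8 8D.
Offset 4: leading byte 0xEC = 11101100 → 3-byte char #2 = EC B9 B5.
Offset 7: leading byte 0xE8 = 11101000 → 3-byte char #3 = E8 A8 A7.
Offset 10: leading byte 0xF0 = 11110000 → 4-byte char #4 = F0 92 8A B4.
Leading byte 0xF0 = 11110000 matches 11110xxx → 4-byte sequence.
Byte 1: 0xF0 = 11110000, payload 000 (3 bits).
Byte 2: 0x92 = 10010010 (10xxxxxx ✓), payload 010010.
Byte 3: 0x8A = 10001010 (10xxxxxx ✓), payload 001010.
Byte 4: 0xB4 = 10110100 (10xxxxxx ✓), payload 110100.
Concatenate: 000010010001010110100 = 0x122B4 (21 bits → U+122B4).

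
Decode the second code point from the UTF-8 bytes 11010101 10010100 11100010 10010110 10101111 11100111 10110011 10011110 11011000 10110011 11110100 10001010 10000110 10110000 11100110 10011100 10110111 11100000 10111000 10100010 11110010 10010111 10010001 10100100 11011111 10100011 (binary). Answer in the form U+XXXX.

U+25AF

Offset 0: leading byte 0xD5 = 11010101 → 2-byte char #1 = D5 94.
Offset 2: leading byte 0xE2 = 11100010 → 3-byte char #2 = E2 96 AF.
Leading byte 0xE2 = 11100010 matches 1110xxxx → 3-byte sequence.
Byte 1: 0xE2 = 11100010, payload 0010 (4 bits).
Byte 2: 0x96 = 10010110 (10xxxxxx ✓), payload 010110.
Byte 3: 0xAF = 10101111 (10xxxxxx ✓), payload 101111.
Concatenate: 0010010110101111 = 0x25AF (16 bits → U+25AF).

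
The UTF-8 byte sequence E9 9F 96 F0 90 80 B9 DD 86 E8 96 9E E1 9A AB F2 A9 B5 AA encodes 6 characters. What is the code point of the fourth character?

Offset 0: leading byte 0xE9 = 11101001 → 3-byte char #1 = E9 9F 96.
Offset 3: leading byte 0xF0 = 11110000 → 4-byte char #2 = F0 90 80 B9.
Offset 7: leading byte 0xDD = 11011101 → 2-byte char #3 = DD 86.
Offset 9: leading byte 0xE8 = 11101000 → 3-byte char #4 = E8 96 9E.
Leading byte 0xE8 = 11101000 matches 1110xxxx → 3-byte sequence.
Byte 1: 0xE8 = 11101000, payload 1000 (4 bits).
Byte 2: 0x96 = 10010110 (10xxxxxx ✓), payload 010110.
Byte 3: 0x9E = 10011110 (10xxxxxx ✓), payload 011110.
Concatenate: 1000010110011110 = 0x859E (16 bits → U+859E).

U+859E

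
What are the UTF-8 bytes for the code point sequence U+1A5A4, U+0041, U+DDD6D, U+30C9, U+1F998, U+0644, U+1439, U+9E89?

F0 9A 96 A4 41 F3 9D B5 AD E3 83 89 F0 9F A6 98 D9 84 E1 90 B9 E9 BA 89

U+1A5A4: 4-byte form → F0 9A 96 A4.
U+0041: 1-byte form → 41.
U+DDD6D: 4-byte form → F3 9D B5 AD.
U+30C9: 3-byte form → E3 83 89.
U+1F998: 4-byte form → F0 9F A6 98.
U+0644: 2-byte form → D9 84.
U+1439: 3-byte form → E1 90 B9.
U+9E89: 3-byte form → E9 BA 89.
Concatenated (24 bytes): F0 9A 96 A4 41 F3 9D B5 AD E3 83 89 F0 9F A6 98 D9 84 E1 90 B9 E9 BA 89.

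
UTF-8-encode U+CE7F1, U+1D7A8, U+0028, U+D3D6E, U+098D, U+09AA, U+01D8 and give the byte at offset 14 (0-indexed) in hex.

0xA6

U+CE7F1 → 4-byte form F3 8E 9F B1 at offsets 0–3.
U+1D7A8 → 4-byte form F0 9D 9E A8 at offsets 4–7.
U+0028 → 1-byte form 28 at offsets 8–8.
U+D3D6E → 4-byte form F3 93 B5 AE at offsets 9–12.
U+098D → 3-byte form E0 A6 8D at offsets 13–15.
Offset 14 falls in char 5's range; it's byte 2 of E0 A6 8D = 0xA6.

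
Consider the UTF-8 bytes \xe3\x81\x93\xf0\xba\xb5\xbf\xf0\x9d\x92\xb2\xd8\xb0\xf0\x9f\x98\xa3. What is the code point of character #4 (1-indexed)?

Offset 0: leading byte 0xE3 = 11100011 → 3-byte char #1 = E3 81 93.
Offset 3: leading byte 0xF0 = 11110000 → 4-byte char #2 = F0 BA B5 BF.
Offset 7: leading byte 0xF0 = 11110000 → 4-byte char #3 = F0 9D 92 B2.
Offset 11: leading byte 0xD8 = 11011000 → 2-byte char #4 = D8 B0.
Leading byte 0xD8 = 11011000 matches 110xxxxx → 2-byte sequence.
Byte 1: 0xD8 = 11011000, payload 11000 (5 bits).
Byte 2: 0xB0 = 10110000 (10xxxxxx ✓), payload 110000.
Concatenate: 11000110000 = 0x630 (11 bits → U+0630).

U+0630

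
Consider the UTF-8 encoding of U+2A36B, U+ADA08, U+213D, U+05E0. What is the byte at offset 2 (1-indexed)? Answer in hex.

1-indexed offset 2 is 0-indexed offset 1.
U+2A36B → 4-byte form F0 AA 8D AB at offsets 0–3.
Offset 1 falls in char 1's range; it's byte 2 of F0 AA 8D AB = 0xAA.

0xAA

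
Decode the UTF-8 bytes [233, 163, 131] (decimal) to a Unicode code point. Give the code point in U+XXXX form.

Leading byte 0xE9 = 11101001 matches 1110xxxx → 3-byte sequence.
Byte 1: 0xE9 = 11101001, payload 1001 (4 bits).
Byte 2: 0xA3 = 10100011 (10xxxxxx ✓), payload 100011.
Byte 3: 0x83 = 10000011 (10xxxxxx ✓), payload 000011.
Concatenate: 1001100011000011 = 0x98C3 (16 bits → U+98C3).

U+98C3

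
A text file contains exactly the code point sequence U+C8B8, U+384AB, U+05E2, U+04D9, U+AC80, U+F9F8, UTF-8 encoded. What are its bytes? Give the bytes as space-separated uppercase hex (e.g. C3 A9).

U+C8B8: 3-byte form → EC A2 B8.
U+384AB: 4-byte form → F0 B8 92 AB.
U+05E2: 2-byte form → D7 A2.
U+04D9: 2-byte form → D3 99.
U+AC80: 3-byte form → EA B2 80.
U+F9F8: 3-byte form → EF A7 B8.
Concatenated (17 bytes): EC A2 B8 F0 B8 92 AB D7 A2 D3 99 EA B2 80 EF A7 B8.

EC A2 B8 F0 B8 92 AB D7 A2 D3 99 EA B2 80 EF A7 B8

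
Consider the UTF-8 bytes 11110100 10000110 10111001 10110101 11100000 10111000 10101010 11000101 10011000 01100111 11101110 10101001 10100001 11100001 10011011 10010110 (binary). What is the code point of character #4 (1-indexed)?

U+0067

Offset 0: leading byte 0xF4 = 11110100 → 4-byte char #1 = F4 86 B9 B5.
Offset 4: leading byte 0xE0 = 11100000 → 3-byte char #2 = E0 B8 AA.
Offset 7: leading byte 0xC5 = 11000101 → 2-byte char #3 = C5 98.
Offset 9: leading byte 0x67 = 01100111 → 1-byte char #4 = 67.
Leading byte 0x67 = 01100111 matches 0xxxxxxx → 1-byte sequence.
Byte 1: 0x67 = 01100111, payload 1100111 (7 bits).
Concatenate: 1100111 = 0x67 (7 bits → U+0067).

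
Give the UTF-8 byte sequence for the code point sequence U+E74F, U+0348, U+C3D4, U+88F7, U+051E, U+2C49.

U+E74F: 3-byte form → EE 9D 8F.
U+0348: 2-byte form → CD 88.
U+C3D4: 3-byte form → EC 8F 94.
U+88F7: 3-byte form → E8 A3 B7.
U+051E: 2-byte form → D4 9E.
U+2C49: 3-byte form → E2 B1 89.
Concatenated (16 bytes): EE 9D 8F CD 88 EC 8F 94 E8 A3 B7 D4 9E E2 B1 89.

EE 9D 8F CD 88 EC 8F 94 E8 A3 B7 D4 9E E2 B1 89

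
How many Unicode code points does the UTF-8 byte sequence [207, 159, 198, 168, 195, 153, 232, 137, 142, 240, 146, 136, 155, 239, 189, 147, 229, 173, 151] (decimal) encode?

7

Byte at offset 0: 0xCF = 11001111 → 2-byte char (#1). Advance 2.
Byte at offset 2: 0xC6 = 11000110 → 2-byte char (#2). Advance 2.
Byte at offset 4: 0xC3 = 11000011 → 2-byte char (#3). Advance 2.
Byte at offset 6: 0xE8 = 11101000 → 3-byte char (#4). Advance 3.
Byte at offset 9: 0xF0 = 11110000 → 4-byte char (#5). Advance 4.
Byte at offset 13: 0xEF = 11101111 → 3-byte char (#6). Advance 3.
Byte at offset 16: 0xE5 = 11100101 → 3-byte char (#7). Advance 3.
Reached end at offset 19 after 7 code points.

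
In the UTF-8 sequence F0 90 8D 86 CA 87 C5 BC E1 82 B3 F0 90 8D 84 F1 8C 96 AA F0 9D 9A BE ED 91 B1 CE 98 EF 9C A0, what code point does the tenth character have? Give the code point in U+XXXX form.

Offset 0: leading byte 0xF0 = 11110000 → 4-byte char #1 = F0 90 8D 86.
Offset 4: leading byte 0xCA = 11001010 → 2-byte char #2 = CA 87.
Offset 6: leading byte 0xC5 = 11000101 → 2-byte char #3 = C5 BC.
Offset 8: leading byte 0xE1 = 11100001 → 3-byte char #4 = E1 82 B3.
Offset 11: leading byte 0xF0 = 11110000 → 4-byte char #5 = F0 90 8D 84.
Offset 15: leading byte 0xF1 = 11110001 → 4-byte char #6 = F1 8C 96 AA.
Offset 19: leading byte 0xF0 = 11110000 → 4-byte char #7 = F0 9D 9A BE.
Offset 23: leading byte 0xED = 11101101 → 3-byte char #8 = ED 91 B1.
Offset 26: leading byte 0xCE = 11001110 → 2-byte char #9 = CE 98.
Offset 28: leading byte 0xEF = 11101111 → 3-byte char #10 = EF 9C A0.
Leading byte 0xEF = 11101111 matches 1110xxxx → 3-byte sequence.
Byte 1: 0xEF = 11101111, payload 1111 (4 bits).
Byte 2: 0x9C = 10011100 (10xxxxxx ✓), payload 011100.
Byte 3: 0xA0 = 10100000 (10xxxxxx ✓), payload 100000.
Concatenate: 1111011100100000 = 0xF720 (16 bits → U+F720).

U+F720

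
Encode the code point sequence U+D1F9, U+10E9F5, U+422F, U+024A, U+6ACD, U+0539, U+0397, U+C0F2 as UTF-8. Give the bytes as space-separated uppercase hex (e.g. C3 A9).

U+D1F9: 3-byte form → ED 87 B9.
U+10E9F5: 4-byte form → F4 8E A7 B5.
U+422F: 3-byte form → E4 88 AF.
U+024A: 2-byte form → C9 8A.
U+6ACD: 3-byte form → E6 AB 8D.
U+0539: 2-byte form → D4 B9.
U+0397: 2-byte form → CE 97.
U+C0F2: 3-byte form → EC 83 B2.
Concatenated (22 bytes): ED 87 B9 F4 8E A7 B5 E4 88 AF C9 8A E6 AB 8D D4 B9 CE 97 EC 83 B2.

ED 87 B9 F4 8E A7 B5 E4 88 AF C9 8A E6 AB 8D D4 B9 CE 97 EC 83 B2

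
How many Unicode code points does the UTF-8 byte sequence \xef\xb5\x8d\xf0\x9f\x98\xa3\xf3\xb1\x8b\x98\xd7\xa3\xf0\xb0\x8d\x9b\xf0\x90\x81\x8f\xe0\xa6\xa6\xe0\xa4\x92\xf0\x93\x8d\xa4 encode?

Byte at offset 0: 0xEF = 11101111 → 3-byte char (#1). Advance 3.
Byte at offset 3: 0xF0 = 11110000 → 4-byte char (#2). Advance 4.
Byte at offset 7: 0xF3 = 11110011 → 4-byte char (#3). Advance 4.
Byte at offset 11: 0xD7 = 11010111 → 2-byte char (#4). Advance 2.
Byte at offset 13: 0xF0 = 11110000 → 4-byte char (#5). Advance 4.
Byte at offset 17: 0xF0 = 11110000 → 4-byte char (#6). Advance 4.
Byte at offset 21: 0xE0 = 11100000 → 3-byte char (#7). Advance 3.
Byte at offset 24: 0xE0 = 11100000 → 3-byte char (#8). Advance 3.
Byte at offset 27: 0xF0 = 11110000 → 4-byte char (#9). Advance 4.
Reached end at offset 31 after 9 code points.

9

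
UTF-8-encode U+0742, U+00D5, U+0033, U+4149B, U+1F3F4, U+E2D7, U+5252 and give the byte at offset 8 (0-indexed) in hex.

U+0742 → 2-byte form DD 82 at offsets 0–1.
U+00D5 → 2-byte form C3 95 at offsets 2–3.
U+0033 → 1-byte form 33 at offsets 4–4.
U+4149B → 4-byte form F1 81 92 9B at offsets 5–8.
Offset 8 falls in char 4's range; it's byte 4 of F1 81 92 9B = 0x9B.

0x9B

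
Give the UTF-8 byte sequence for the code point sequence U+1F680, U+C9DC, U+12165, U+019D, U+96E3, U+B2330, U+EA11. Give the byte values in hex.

U+1F680: 4-byte form → F0 9F 9A 80.
U+C9DC: 3-byte form → EC A7 9C.
U+12165: 4-byte form → F0 92 85 A5.
U+019D: 2-byte form → C6 9D.
U+96E3: 3-byte form → E9 9B A3.
U+B2330: 4-byte form → F2 B2 8C B0.
U+EA11: 3-byte form → EE A8 91.
Concatenated (23 bytes): F0 9F 9A 80 EC A7 9C F0 92 85 A5 C6 9D E9 9B A3 F2 B2 8C B0 EE A8 91.

F0 9F 9A 80 EC A7 9C F0 92 85 A5 C6 9D E9 9B A3 F2 B2 8C B0 EE A8 91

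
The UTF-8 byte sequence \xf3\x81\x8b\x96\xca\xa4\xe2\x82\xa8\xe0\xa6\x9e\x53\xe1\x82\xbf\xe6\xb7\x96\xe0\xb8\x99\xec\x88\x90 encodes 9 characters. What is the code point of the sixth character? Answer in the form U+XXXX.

U+10BF

Offset 0: leading byte 0xF3 = 11110011 → 4-byte char #1 = F3 81 8B 96.
Offset 4: leading byte 0xCA = 11001010 → 2-byte char #2 = CA A4.
Offset 6: leading byte 0xE2 = 11100010 → 3-byte char #3 = E2 82 A8.
Offset 9: leading byte 0xE0 = 11100000 → 3-byte char #4 = E0 A6 9E.
Offset 12: leading byte 0x53 = 01010011 → 1-byte char #5 = 53.
Offset 13: leading byte 0xE1 = 11100001 → 3-byte char #6 = E1 82 BF.
Leading byte 0xE1 = 11100001 matches 1110xxxx → 3-byte sequence.
Byte 1: 0xE1 = 11100001, payload 0001 (4 bits).
Byte 2: 0x82 = 10000010 (10xxxxxx ✓), payload 000010.
Byte 3: 0xBF = 10111111 (10xxxxxx ✓), payload 111111.
Concatenate: 0001000010111111 = 0x10BF (16 bits → U+10BF).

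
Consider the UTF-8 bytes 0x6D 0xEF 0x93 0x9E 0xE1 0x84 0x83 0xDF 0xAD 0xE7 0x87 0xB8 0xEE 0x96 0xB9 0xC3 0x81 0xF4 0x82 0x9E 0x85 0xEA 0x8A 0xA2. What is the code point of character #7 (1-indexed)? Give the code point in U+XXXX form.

Offset 0: leading byte 0x6D = 01101101 → 1-byte char #1 = 6D.
Offset 1: leading byte 0xEF = 11101111 → 3-byte char #2 = EF 93 9E.
Offset 4: leading byte 0xE1 = 11100001 → 3-byte char #3 = E1 84 83.
Offset 7: leading byte 0xDF = 11011111 → 2-byte char #4 = DF AD.
Offset 9: leading byte 0xE7 = 11100111 → 3-byte char #5 = E7 87 B8.
Offset 12: leading byte 0xEE = 11101110 → 3-byte char #6 = EE 96 B9.
Offset 15: leading byte 0xC3 = 11000011 → 2-byte char #7 = C3 81.
Leading byte 0xC3 = 11000011 matches 110xxxxx → 2-byte sequence.
Byte 1: 0xC3 = 11000011, payload 00011 (5 bits).
Byte 2: 0x81 = 10000001 (10xxxxxx ✓), payload 000001.
Concatenate: 00011000001 = 0xC1 (11 bits → U+00C1).

U+00C1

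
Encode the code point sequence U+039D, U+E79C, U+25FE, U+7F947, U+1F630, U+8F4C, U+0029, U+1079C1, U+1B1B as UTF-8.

CE 9D EE 9E 9C E2 97 BE F1 BF A5 87 F0 9F 98 B0 E8 BD 8C 29 F4 87 A7 81 E1 AC 9B

U+039D: 2-byte form → CE 9D.
U+E79C: 3-byte form → EE 9E 9C.
U+25FE: 3-byte form → E2 97 BE.
U+7F947: 4-byte form → F1 BF A5 87.
U+1F630: 4-byte form → F0 9F 98 B0.
U+8F4C: 3-byte form → E8 BD 8C.
U+0029: 1-byte form → 29.
U+1079C1: 4-byte form → F4 87 A7 81.
U+1B1B: 3-byte form → E1 AC 9B.
Concatenated (27 bytes): CE 9D EE 9E 9C E2 97 BE F1 BF A5 87 F0 9F 98 B0 E8 BD 8C 29 F4 87 A7 81 E1 AC 9B.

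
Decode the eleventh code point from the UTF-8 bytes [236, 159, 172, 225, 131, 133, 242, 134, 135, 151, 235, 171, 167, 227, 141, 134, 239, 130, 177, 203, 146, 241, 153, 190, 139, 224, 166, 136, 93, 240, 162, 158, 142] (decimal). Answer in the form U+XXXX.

Offset 0: leading byte 0xEC = 11101100 → 3-byte char #1 = EC 9F AC.
Offset 3: leading byte 0xE1 = 11100001 → 3-byte char #2 = E1 83 85.
Offset 6: leading byte 0xF2 = 11110010 → 4-byte char #3 = F2 86 87 97.
Offset 10: leading byte 0xEB = 11101011 → 3-byte char #4 = EB AB A7.
Offset 13: leading byte 0xE3 = 11100011 → 3-byte char #5 = E3 8D 86.
Offset 16: leading byte 0xEF = 11101111 → 3-byte char #6 = EF 82 B1.
Offset 19: leading byte 0xCB = 11001011 → 2-byte char #7 = CB 92.
Offset 21: leading byte 0xF1 = 11110001 → 4-byte char #8 = F1 99 BE 8B.
Offset 25: leading byte 0xE0 = 11100000 → 3-byte char #9 = E0 A6 88.
Offset 28: leading byte 0x5D = 01011101 → 1-byte char #10 = 5D.
Offset 29: leading byte 0xF0 = 11110000 → 4-byte char #11 = F0 A2 9E 8E.
Leading byte 0xF0 = 11110000 matches 11110xxx → 4-byte sequence.
Byte 1: 0xF0 = 11110000, payload 000 (3 bits).
Byte 2: 0xA2 = 10100010 (10xxxxxx ✓), payload 100010.
Byte 3: 0x9E = 10011110 (10xxxxxx ✓), payload 011110.
Byte 4: 0x8E = 10001110 (10xxxxxx ✓), payload 001110.
Concatenate: 000100010011110001110 = 0x2278E (21 bits → U+2278E).

U+2278E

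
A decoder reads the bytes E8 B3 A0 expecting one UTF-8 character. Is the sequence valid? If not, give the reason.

Leading byte 0xE8 = 11101000 → 3-byte form.
Continuation bytes 0xB3=10110011, 0xA0=10100000 all match 10xxxxxx.
Decoded value 0x8CE0 is ≥ 0x800 (shortest form) and not a surrogate.

valid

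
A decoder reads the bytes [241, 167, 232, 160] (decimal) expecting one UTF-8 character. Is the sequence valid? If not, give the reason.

Leading byte 0xF1 = 11110001 → 4-byte form.
Byte 3 is 0xE8 = 11101000, which is not 10xxxxxx — expected a continuation byte.

invalid (non-continuation byte where continuation expected)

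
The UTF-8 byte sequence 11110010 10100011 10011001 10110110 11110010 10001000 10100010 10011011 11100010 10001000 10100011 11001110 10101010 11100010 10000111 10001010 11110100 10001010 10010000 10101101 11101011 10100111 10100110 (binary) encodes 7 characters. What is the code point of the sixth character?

Offset 0: leading byte 0xF2 = 11110010 → 4-byte char #1 = F2 A3 99 B6.
Offset 4: leading byte 0xF2 = 11110010 → 4-byte char #2 = F2 88 A2 9B.
Offset 8: leading byte 0xE2 = 11100010 → 3-byte char #3 = E2 88 A3.
Offset 11: leading byte 0xCE = 11001110 → 2-byte char #4 = CE AA.
Offset 13: leading byte 0xE2 = 11100010 → 3-byte char #5 = E2 87 8A.
Offset 16: leading byte 0xF4 = 11110100 → 4-byte char #6 = F4 8A 90 AD.
Leading byte 0xF4 = 11110100 matches 11110xxx → 4-byte sequence.
Byte 1: 0xF4 = 11110100, payload 100 (3 bits).
Byte 2: 0x8A = 10001010 (10xxxxxx ✓), payload 001010.
Byte 3: 0x90 = 10010000 (10xxxxxx ✓), payload 010000.
Byte 4: 0xAD = 10101101 (10xxxxxx ✓), payload 101101.
Concatenate: 100001010010000101101 = 0x10A42D (21 bits → U+10A42D).

U+10A42D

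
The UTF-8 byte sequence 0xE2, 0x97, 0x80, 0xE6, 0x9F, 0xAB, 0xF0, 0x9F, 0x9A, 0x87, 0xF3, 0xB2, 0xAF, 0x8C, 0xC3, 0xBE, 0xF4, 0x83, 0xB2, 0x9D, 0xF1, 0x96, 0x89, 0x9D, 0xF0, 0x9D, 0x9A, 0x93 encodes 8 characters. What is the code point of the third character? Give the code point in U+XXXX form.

U+1F687

Offset 0: leading byte 0xE2 = 11100010 → 3-byte char #1 = E2 97 80.
Offset 3: leading byte 0xE6 = 11100110 → 3-byte char #2 = E6 9F AB.
Offset 6: leading byte 0xF0 = 11110000 → 4-byte char #3 = F0 9F 9A 87.
Leading byte 0xF0 = 11110000 matches 11110xxx → 4-byte sequence.
Byte 1: 0xF0 = 11110000, payload 000 (3 bits).
Byte 2: 0x9F = 10011111 (10xxxxxx ✓), payload 011111.
Byte 3: 0x9A = 10011010 (10xxxxxx ✓), payload 011010.
Byte 4: 0x87 = 10000111 (10xxxxxx ✓), payload 000111.
Concatenate: 000011111011010000111 = 0x1F687 (21 bits → U+1F687).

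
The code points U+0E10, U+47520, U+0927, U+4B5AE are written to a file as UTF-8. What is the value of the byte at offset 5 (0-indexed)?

0x94

U+0E10 → 3-byte form E0 B8 90 at offsets 0–2.
U+47520 → 4-byte form F1 87 94 A0 at offsets 3–6.
Offset 5 falls in char 2's range; it's byte 3 of F1 87 94 A0 = 0x94.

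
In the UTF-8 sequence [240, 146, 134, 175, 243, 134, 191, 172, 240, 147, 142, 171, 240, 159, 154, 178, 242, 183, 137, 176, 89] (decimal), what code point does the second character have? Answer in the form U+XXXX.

U+C6FEC

Offset 0: leading byte 0xF0 = 11110000 → 4-byte char #1 = F0 92 86 AF.
Offset 4: leading byte 0xF3 = 11110011 → 4-byte char #2 = F3 86 BF AC.
Leading byte 0xF3 = 11110011 matches 11110xxx → 4-byte sequence.
Byte 1: 0xF3 = 11110011, payload 011 (3 bits).
Byte 2: 0x86 = 10000110 (10xxxxxx ✓), payload 000110.
Byte 3: 0xBF = 10111111 (10xxxxxx ✓), payload 111111.
Byte 4: 0xAC = 10101100 (10xxxxxx ✓), payload 101100.
Concatenate: 011000110111111101100 = 0xC6FEC (21 bits → U+C6FEC).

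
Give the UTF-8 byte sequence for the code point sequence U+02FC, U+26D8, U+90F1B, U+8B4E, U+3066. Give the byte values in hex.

CB BC E2 9B 98 F2 90 BC 9B E8 AD 8E E3 81 A6

U+02FC: 2-byte form → CB BC.
U+26D8: 3-byte form → E2 9B 98.
U+90F1B: 4-byte form → F2 90 BC 9B.
U+8B4E: 3-byte form → E8 AD 8E.
U+3066: 3-byte form → E3 81 A6.
Concatenated (15 bytes): CB BC E2 9B 98 F2 90 BC 9B E8 AD 8E E3 81 A6.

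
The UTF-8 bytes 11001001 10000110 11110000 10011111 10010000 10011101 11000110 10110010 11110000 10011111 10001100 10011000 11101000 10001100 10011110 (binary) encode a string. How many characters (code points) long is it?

Byte at offset 0: 0xC9 = 11001001 → 2-byte char (#1). Advance 2.
Byte at offset 2: 0xF0 = 11110000 → 4-byte char (#2). Advance 4.
Byte at offset 6: 0xC6 = 11000110 → 2-byte char (#3). Advance 2.
Byte at offset 8: 0xF0 = 11110000 → 4-byte char (#4). Advance 4.
Byte at offset 12: 0xE8 = 11101000 → 3-byte char (#5). Advance 3.
Reached end at offset 15 after 5 code points.

5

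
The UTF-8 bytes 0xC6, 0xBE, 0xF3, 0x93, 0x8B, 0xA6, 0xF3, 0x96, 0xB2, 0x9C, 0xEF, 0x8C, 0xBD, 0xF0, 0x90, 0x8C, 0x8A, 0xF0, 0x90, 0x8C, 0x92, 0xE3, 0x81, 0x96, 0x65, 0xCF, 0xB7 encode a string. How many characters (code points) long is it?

9

Byte at offset 0: 0xC6 = 11000110 → 2-byte char (#1). Advance 2.
Byte at offset 2: 0xF3 = 11110011 → 4-byte char (#2). Advance 4.
Byte at offset 6: 0xF3 = 11110011 → 4-byte char (#3). Advance 4.
Byte at offset 10: 0xEF = 11101111 → 3-byte char (#4). Advance 3.
Byte at offset 13: 0xF0 = 11110000 → 4-byte char (#5). Advance 4.
Byte at offset 17: 0xF0 = 11110000 → 4-byte char (#6). Advance 4.
Byte at offset 21: 0xE3 = 11100011 → 3-byte char (#7). Advance 3.
Byte at offset 24: 0x65 = 01100101 → 1-byte char (#8). Advance 1.
Byte at offset 25: 0xCF = 11001111 → 2-byte char (#9). Advance 2.
Reached end at offset 27 after 9 code points.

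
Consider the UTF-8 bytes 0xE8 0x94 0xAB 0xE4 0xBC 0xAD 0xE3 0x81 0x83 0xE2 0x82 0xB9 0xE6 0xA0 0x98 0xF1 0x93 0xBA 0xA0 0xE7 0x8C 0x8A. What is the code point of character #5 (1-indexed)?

Offset 0: leading byte 0xE8 = 11101000 → 3-byte char #1 = E8 94 AB.
Offset 3: leading byte 0xE4 = 11100100 → 3-byte char #2 = E4 BC AD.
Offset 6: leading byte 0xE3 = 11100011 → 3-byte char #3 = E3 81 83.
Offset 9: leading byte 0xE2 = 11100010 → 3-byte char #4 = E2 82 B9.
Offset 12: leading byte 0xE6 = 11100110 → 3-byte char #5 = E6 A0 98.
Leading byte 0xE6 = 11100110 matches 1110xxxx → 3-byte sequence.
Byte 1: 0xE6 = 11100110, payload 0110 (4 bits).
Byte 2: 0xA0 = 10100000 (10xxxxxx ✓), payload 100000.
Byte 3: 0x98 = 10011000 (10xxxxxx ✓), payload 011000.
Concatenate: 0110100000011000 = 0x6818 (16 bits → U+6818).

U+6818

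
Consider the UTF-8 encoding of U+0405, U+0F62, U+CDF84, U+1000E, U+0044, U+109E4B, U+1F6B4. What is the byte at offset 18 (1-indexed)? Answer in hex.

1-indexed offset 18 is 0-indexed offset 17.
U+0405 → 2-byte form D0 85 at offsets 0–1.
U+0F62 → 3-byte form E0 BD A2 at offsets 2–4.
U+CDF84 → 4-byte form F3 8D BE 84 at offsets 5–8.
U+1000E → 4-byte form F0 90 80 8E at offsets 9–12.
U+0044 → 1-byte form 44 at offsets 13–13.
U+109E4B → 4-byte form F4 89 B9 8B at offsets 14–17.
Offset 17 falls in char 6's range; it's byte 4 of F4 89 B9 8B = 0x8B.

0x8B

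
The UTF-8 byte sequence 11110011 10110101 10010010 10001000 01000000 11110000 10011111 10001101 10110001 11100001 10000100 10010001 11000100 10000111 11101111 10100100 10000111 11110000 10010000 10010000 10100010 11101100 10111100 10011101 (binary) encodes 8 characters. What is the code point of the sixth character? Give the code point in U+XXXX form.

U+F907

Offset 0: leading byte 0xF3 = 11110011 → 4-byte char #1 = F3 B5 92 88.
Offset 4: leading byte 0x40 = 01000000 → 1-byte char #2 = 40.
Offset 5: leading byte 0xF0 = 11110000 → 4-byte char #3 = F0 9F 8D B1.
Offset 9: leading byte 0xE1 = 11100001 → 3-byte char #4 = E1 84 91.
Offset 12: leading byte 0xC4 = 11000100 → 2-byte char #5 = C4 87.
Offset 14: leading byte 0xEF = 11101111 → 3-byte char #6 = EF A4 87.
Leading byte 0xEF = 11101111 matches 1110xxxx → 3-byte sequence.
Byte 1: 0xEF = 11101111, payload 1111 (4 bits).
Byte 2: 0xA4 = 10100100 (10xxxxxx ✓), payload 100100.
Byte 3: 0x87 = 10000111 (10xxxxxx ✓), payload 000111.
Concatenate: 1111100100000111 = 0xF907 (16 bits → U+F907).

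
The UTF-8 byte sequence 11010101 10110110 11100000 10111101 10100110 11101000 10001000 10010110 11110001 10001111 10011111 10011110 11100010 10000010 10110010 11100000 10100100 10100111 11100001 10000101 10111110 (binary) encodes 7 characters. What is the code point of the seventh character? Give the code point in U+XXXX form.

U+117E

Offset 0: leading byte 0xD5 = 11010101 → 2-byte char #1 = D5 B6.
Offset 2: leading byte 0xE0 = 11100000 → 3-byte char #2 = E0 BD A6.
Offset 5: leading byte 0xE8 = 11101000 → 3-byte char #3 = E8 88 96.
Offset 8: leading byte 0xF1 = 11110001 → 4-byte char #4 = F1 8F 9F 9E.
Offset 12: leading byte 0xE2 = 11100010 → 3-byte char #5 = E2 82 B2.
Offset 15: leading byte 0xE0 = 11100000 → 3-byte char #6 = E0 A4 A7.
Offset 18: leading byte 0xE1 = 11100001 → 3-byte char #7 = E1 85 BE.
Leading byte 0xE1 = 11100001 matches 1110xxxx → 3-byte sequence.
Byte 1: 0xE1 = 11100001, payload 0001 (4 bits).
Byte 2: 0x85 = 10000101 (10xxxxxx ✓), payload 000101.
Byte 3: 0xBE = 10111110 (10xxxxxx ✓), payload 111110.
Concatenate: 0001000101111110 = 0x117E (16 bits → U+117E).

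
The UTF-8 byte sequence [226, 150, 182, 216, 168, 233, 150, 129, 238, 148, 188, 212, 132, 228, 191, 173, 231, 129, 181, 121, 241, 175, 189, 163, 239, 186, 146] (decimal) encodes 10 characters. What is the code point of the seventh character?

U+7075

Offset 0: leading byte 0xE2 = 11100010 → 3-byte char #1 = E2 96 B6.
Offset 3: leading byte 0xD8 = 11011000 → 2-byte char #2 = D8 A8.
Offset 5: leading byte 0xE9 = 11101001 → 3-byte char #3 = E9 96 81.
Offset 8: leading byte 0xEE = 11101110 → 3-byte char #4 = EE 94 BC.
Offset 11: leading byte 0xD4 = 11010100 → 2-byte char #5 = D4 84.
Offset 13: leading byte 0xE4 = 11100100 → 3-byte char #6 = E4 BF AD.
Offset 16: leading byte 0xE7 = 11100111 → 3-byte char #7 = E7 81 B5.
Leading byte 0xE7 = 11100111 matches 1110xxxx → 3-byte sequence.
Byte 1: 0xE7 = 11100111, payload 0111 (4 bits).
Byte 2: 0x81 = 10000001 (10xxxxxx ✓), payload 000001.
Byte 3: 0xB5 = 10110101 (10xxxxxx ✓), payload 110101.
Concatenate: 0111000001110101 = 0x7075 (16 bits → U+7075).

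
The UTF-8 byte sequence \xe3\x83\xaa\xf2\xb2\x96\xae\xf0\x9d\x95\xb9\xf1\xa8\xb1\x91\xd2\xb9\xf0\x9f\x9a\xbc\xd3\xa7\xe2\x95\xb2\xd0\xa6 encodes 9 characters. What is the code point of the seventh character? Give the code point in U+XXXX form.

U+04E7

Offset 0: leading byte 0xE3 = 11100011 → 3-byte char #1 = E3 83 AA.
Offset 3: leading byte 0xF2 = 11110010 → 4-byte char #2 = F2 B2 96 AE.
Offset 7: leading byte 0xF0 = 11110000 → 4-byte char #3 = F0 9D 95 B9.
Offset 11: leading byte 0xF1 = 11110001 → 4-byte char #4 = F1 A8 B1 91.
Offset 15: leading byte 0xD2 = 11010010 → 2-byte char #5 = D2 B9.
Offset 17: leading byte 0xF0 = 11110000 → 4-byte char #6 = F0 9F 9A BC.
Offset 21: leading byte 0xD3 = 11010011 → 2-byte char #7 = D3 A7.
Leading byte 0xD3 = 11010011 matches 110xxxxx → 2-byte sequence.
Byte 1: 0xD3 = 11010011, payload 10011 (5 bits).
Byte 2: 0xA7 = 10100111 (10xxxxxx ✓), payload 100111.
Concatenate: 10011100111 = 0x4E7 (11 bits → U+04E7).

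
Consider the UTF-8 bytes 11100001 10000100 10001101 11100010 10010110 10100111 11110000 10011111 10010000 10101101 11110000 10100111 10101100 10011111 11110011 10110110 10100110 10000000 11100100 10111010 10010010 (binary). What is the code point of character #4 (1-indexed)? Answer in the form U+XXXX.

Offset 0: leading byte 0xE1 = 11100001 → 3-byte char #1 = E1 84 8D.
Offset 3: leading byte 0xE2 = 11100010 → 3-byte char #2 = E2 96 A7.
Offset 6: leading byte 0xF0 = 11110000 → 4-byte char #3 = F0 9F 90 AD.
Offset 10: leading byte 0xF0 = 11110000 → 4-byte char #4 = F0 A7 AC 9F.
Leading byte 0xF0 = 11110000 matches 11110xxx → 4-byte sequence.
Byte 1: 0xF0 = 11110000, payload 000 (3 bits).
Byte 2: 0xA7 = 10100111 (10xxxxxx ✓), payload 100111.
Byte 3: 0xAC = 10101100 (10xxxxxx ✓), payload 101100.
Byte 4: 0x9F = 10011111 (10xxxxxx ✓), payload 011111.
Concatenate: 000100111101100011111 = 0x27B1F (21 bits → U+27B1F).

U+27B1F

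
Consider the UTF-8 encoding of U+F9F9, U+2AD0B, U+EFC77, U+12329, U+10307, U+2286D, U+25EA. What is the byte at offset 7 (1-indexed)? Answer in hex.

1-indexed offset 7 is 0-indexed offset 6.
U+F9F9 → 3-byte form EF A7 B9 at offsets 0–2.
U+2AD0B → 4-byte form F0 AA B4 8B at offsets 3–6.
Offset 6 falls in char 2's range; it's byte 4 of F0 AA B4 8B = 0x8B.

0x8B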